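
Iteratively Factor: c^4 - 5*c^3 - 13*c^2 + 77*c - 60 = (c - 5)*(c^3 - 13*c + 12) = (c - 5)*(c - 3)*(c^2 + 3*c - 4) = (c - 5)*(c - 3)*(c + 4)*(c - 1)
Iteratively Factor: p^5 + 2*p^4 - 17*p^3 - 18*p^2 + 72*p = (p + 4)*(p^4 - 2*p^3 - 9*p^2 + 18*p) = (p - 2)*(p + 4)*(p^3 - 9*p) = p*(p - 2)*(p + 4)*(p^2 - 9) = p*(p - 2)*(p + 3)*(p + 4)*(p - 3)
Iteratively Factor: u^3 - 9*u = (u + 3)*(u^2 - 3*u) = (u - 3)*(u + 3)*(u)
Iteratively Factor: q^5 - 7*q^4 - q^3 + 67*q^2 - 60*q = (q - 4)*(q^4 - 3*q^3 - 13*q^2 + 15*q) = (q - 4)*(q + 3)*(q^3 - 6*q^2 + 5*q) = (q - 4)*(q - 1)*(q + 3)*(q^2 - 5*q) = (q - 5)*(q - 4)*(q - 1)*(q + 3)*(q)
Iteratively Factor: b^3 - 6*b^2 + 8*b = (b - 2)*(b^2 - 4*b) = b*(b - 2)*(b - 4)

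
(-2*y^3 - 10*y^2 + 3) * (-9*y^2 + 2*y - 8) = 18*y^5 + 86*y^4 - 4*y^3 + 53*y^2 + 6*y - 24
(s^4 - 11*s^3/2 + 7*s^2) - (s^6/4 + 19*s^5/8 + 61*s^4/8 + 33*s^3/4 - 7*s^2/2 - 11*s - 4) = -s^6/4 - 19*s^5/8 - 53*s^4/8 - 55*s^3/4 + 21*s^2/2 + 11*s + 4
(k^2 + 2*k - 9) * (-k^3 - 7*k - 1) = -k^5 - 2*k^4 + 2*k^3 - 15*k^2 + 61*k + 9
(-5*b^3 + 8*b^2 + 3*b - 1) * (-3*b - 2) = 15*b^4 - 14*b^3 - 25*b^2 - 3*b + 2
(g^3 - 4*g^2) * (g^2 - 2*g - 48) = g^5 - 6*g^4 - 40*g^3 + 192*g^2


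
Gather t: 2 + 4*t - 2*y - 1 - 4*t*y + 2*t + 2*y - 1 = t*(6 - 4*y)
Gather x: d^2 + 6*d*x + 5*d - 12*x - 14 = d^2 + 5*d + x*(6*d - 12) - 14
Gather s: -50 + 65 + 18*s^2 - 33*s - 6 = 18*s^2 - 33*s + 9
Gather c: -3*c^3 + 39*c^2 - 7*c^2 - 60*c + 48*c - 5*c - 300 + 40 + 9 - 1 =-3*c^3 + 32*c^2 - 17*c - 252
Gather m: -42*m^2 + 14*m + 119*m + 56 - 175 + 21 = -42*m^2 + 133*m - 98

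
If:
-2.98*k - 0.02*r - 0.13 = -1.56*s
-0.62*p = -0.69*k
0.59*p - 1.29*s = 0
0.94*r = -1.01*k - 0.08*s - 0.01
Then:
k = -0.06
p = -0.07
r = 0.06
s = -0.03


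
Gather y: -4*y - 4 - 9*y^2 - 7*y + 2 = -9*y^2 - 11*y - 2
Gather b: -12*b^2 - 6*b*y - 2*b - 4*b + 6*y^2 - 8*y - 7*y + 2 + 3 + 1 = -12*b^2 + b*(-6*y - 6) + 6*y^2 - 15*y + 6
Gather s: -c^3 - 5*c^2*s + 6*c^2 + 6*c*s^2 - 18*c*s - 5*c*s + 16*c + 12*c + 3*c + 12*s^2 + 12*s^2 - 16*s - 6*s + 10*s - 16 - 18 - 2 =-c^3 + 6*c^2 + 31*c + s^2*(6*c + 24) + s*(-5*c^2 - 23*c - 12) - 36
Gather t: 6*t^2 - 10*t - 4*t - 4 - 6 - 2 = 6*t^2 - 14*t - 12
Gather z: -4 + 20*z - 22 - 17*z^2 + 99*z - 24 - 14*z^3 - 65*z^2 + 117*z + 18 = -14*z^3 - 82*z^2 + 236*z - 32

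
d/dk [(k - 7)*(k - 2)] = 2*k - 9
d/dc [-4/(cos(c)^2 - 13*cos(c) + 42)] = 4*(13 - 2*cos(c))*sin(c)/(cos(c)^2 - 13*cos(c) + 42)^2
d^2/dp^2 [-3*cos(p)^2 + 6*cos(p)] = -6*cos(p) + 6*cos(2*p)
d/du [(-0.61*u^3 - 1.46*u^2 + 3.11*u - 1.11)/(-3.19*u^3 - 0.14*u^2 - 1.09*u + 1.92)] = (-4.572*u^4 + 21.1716*u^3 - 12.1095*u^2 - 5.9172*u + 4.7613)/(10.1761*u^6 + 0.8932*u^5 + 6.9738*u^4 - 11.9444*u^3 + 0.6505*u^2 - 4.1856*u + 3.6864)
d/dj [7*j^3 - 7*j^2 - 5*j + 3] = 21*j^2 - 14*j - 5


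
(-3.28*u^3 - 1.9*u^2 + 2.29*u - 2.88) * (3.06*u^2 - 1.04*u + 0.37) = -10.0368*u^5 - 2.4028*u^4 + 7.7698*u^3 - 11.8974*u^2 + 3.8425*u - 1.0656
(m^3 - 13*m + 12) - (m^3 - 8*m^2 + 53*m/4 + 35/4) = 8*m^2 - 105*m/4 + 13/4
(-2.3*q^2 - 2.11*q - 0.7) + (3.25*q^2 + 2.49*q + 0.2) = 0.95*q^2 + 0.38*q - 0.5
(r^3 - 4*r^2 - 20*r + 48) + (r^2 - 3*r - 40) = r^3 - 3*r^2 - 23*r + 8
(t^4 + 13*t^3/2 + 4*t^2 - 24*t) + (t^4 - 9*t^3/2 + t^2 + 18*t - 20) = 2*t^4 + 2*t^3 + 5*t^2 - 6*t - 20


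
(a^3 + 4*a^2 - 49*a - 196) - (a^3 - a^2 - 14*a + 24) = 5*a^2 - 35*a - 220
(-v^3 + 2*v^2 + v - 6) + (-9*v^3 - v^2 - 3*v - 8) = -10*v^3 + v^2 - 2*v - 14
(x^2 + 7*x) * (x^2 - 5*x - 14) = x^4 + 2*x^3 - 49*x^2 - 98*x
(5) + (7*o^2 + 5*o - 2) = 7*o^2 + 5*o + 3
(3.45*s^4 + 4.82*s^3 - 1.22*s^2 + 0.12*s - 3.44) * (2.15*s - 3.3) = 7.4175*s^5 - 1.022*s^4 - 18.529*s^3 + 4.284*s^2 - 7.792*s + 11.352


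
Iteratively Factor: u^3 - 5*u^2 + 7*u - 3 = (u - 3)*(u^2 - 2*u + 1) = (u - 3)*(u - 1)*(u - 1)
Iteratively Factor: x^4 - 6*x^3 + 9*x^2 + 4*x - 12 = (x - 3)*(x^3 - 3*x^2 + 4) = (x - 3)*(x - 2)*(x^2 - x - 2) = (x - 3)*(x - 2)^2*(x + 1)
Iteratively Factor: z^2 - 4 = (z - 2)*(z + 2)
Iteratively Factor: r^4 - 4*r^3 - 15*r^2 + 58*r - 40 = (r - 5)*(r^3 + r^2 - 10*r + 8) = (r - 5)*(r + 4)*(r^2 - 3*r + 2) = (r - 5)*(r - 1)*(r + 4)*(r - 2)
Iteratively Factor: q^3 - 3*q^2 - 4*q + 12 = (q - 3)*(q^2 - 4) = (q - 3)*(q - 2)*(q + 2)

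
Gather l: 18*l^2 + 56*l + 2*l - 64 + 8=18*l^2 + 58*l - 56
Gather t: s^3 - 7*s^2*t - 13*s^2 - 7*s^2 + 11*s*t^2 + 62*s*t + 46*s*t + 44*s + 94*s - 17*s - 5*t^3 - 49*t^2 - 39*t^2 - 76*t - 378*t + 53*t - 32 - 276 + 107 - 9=s^3 - 20*s^2 + 121*s - 5*t^3 + t^2*(11*s - 88) + t*(-7*s^2 + 108*s - 401) - 210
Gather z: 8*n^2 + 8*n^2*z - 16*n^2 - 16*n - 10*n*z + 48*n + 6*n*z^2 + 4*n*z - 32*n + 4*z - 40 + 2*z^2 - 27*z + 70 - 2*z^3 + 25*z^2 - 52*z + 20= -8*n^2 - 2*z^3 + z^2*(6*n + 27) + z*(8*n^2 - 6*n - 75) + 50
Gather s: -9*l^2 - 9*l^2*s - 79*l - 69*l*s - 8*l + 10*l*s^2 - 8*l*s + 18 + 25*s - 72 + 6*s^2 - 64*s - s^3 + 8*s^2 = -9*l^2 - 87*l - s^3 + s^2*(10*l + 14) + s*(-9*l^2 - 77*l - 39) - 54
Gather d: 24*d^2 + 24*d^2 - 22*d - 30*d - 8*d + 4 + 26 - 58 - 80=48*d^2 - 60*d - 108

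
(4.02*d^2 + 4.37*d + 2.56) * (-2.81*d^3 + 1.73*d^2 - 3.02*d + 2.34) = -11.2962*d^5 - 5.3251*d^4 - 11.7739*d^3 + 0.638199999999999*d^2 + 2.4946*d + 5.9904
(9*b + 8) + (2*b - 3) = 11*b + 5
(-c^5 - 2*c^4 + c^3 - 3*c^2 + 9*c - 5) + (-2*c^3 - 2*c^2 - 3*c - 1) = -c^5 - 2*c^4 - c^3 - 5*c^2 + 6*c - 6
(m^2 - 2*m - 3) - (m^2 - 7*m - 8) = 5*m + 5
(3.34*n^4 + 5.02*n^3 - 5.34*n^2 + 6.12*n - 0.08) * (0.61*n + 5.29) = 2.0374*n^5 + 20.7308*n^4 + 23.2984*n^3 - 24.5154*n^2 + 32.326*n - 0.4232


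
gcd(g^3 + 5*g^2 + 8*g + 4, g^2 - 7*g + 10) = 1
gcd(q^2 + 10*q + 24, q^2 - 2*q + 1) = 1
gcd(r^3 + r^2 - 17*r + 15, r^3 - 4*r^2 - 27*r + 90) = r^2 + 2*r - 15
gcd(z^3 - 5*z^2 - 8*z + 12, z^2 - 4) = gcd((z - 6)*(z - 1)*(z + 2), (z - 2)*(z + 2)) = z + 2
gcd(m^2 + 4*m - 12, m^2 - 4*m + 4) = m - 2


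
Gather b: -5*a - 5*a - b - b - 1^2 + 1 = -10*a - 2*b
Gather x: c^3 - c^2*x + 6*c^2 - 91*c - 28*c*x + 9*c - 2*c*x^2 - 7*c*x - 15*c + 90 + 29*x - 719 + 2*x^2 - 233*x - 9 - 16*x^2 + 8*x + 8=c^3 + 6*c^2 - 97*c + x^2*(-2*c - 14) + x*(-c^2 - 35*c - 196) - 630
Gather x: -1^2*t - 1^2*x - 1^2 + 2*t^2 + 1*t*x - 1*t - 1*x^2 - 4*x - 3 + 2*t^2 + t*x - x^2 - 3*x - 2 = 4*t^2 - 2*t - 2*x^2 + x*(2*t - 8) - 6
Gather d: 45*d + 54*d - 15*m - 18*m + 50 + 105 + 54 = 99*d - 33*m + 209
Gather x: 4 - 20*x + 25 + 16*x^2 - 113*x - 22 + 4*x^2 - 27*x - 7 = 20*x^2 - 160*x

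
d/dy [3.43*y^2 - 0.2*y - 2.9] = 6.86*y - 0.2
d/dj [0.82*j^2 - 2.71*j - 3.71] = 1.64*j - 2.71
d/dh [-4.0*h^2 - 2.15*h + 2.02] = -8.0*h - 2.15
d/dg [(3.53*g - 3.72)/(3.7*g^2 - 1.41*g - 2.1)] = (-13.061*g^2 + 27.528*g - 12.6582)/(13.69*g^4 - 10.434*g^3 - 13.5519*g^2 + 5.922*g + 4.41)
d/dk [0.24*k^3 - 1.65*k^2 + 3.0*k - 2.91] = 0.72*k^2 - 3.3*k + 3.0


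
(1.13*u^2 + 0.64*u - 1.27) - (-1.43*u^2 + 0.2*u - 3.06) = 2.56*u^2 + 0.44*u + 1.79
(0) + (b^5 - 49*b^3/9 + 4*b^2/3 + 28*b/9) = b^5 - 49*b^3/9 + 4*b^2/3 + 28*b/9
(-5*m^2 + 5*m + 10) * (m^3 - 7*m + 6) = -5*m^5 + 5*m^4 + 45*m^3 - 65*m^2 - 40*m + 60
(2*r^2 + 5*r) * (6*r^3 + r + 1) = 12*r^5 + 30*r^4 + 2*r^3 + 7*r^2 + 5*r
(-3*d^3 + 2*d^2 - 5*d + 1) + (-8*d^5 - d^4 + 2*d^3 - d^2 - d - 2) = -8*d^5 - d^4 - d^3 + d^2 - 6*d - 1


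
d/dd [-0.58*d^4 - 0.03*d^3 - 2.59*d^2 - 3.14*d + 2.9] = -2.32*d^3 - 0.09*d^2 - 5.18*d - 3.14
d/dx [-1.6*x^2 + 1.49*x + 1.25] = 1.49 - 3.2*x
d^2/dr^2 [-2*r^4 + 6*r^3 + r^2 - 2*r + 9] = -24*r^2 + 36*r + 2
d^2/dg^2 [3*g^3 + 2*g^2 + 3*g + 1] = 18*g + 4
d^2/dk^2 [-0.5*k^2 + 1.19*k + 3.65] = -1.00000000000000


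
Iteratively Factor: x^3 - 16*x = (x)*(x^2 - 16) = x*(x + 4)*(x - 4)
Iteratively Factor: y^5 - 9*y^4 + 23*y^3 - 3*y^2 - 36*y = (y - 3)*(y^4 - 6*y^3 + 5*y^2 + 12*y) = (y - 3)^2*(y^3 - 3*y^2 - 4*y) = (y - 3)^2*(y + 1)*(y^2 - 4*y) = y*(y - 3)^2*(y + 1)*(y - 4)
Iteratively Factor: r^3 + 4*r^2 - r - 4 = (r + 1)*(r^2 + 3*r - 4) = (r + 1)*(r + 4)*(r - 1)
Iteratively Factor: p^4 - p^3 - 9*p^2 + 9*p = (p + 3)*(p^3 - 4*p^2 + 3*p) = p*(p + 3)*(p^2 - 4*p + 3) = p*(p - 1)*(p + 3)*(p - 3)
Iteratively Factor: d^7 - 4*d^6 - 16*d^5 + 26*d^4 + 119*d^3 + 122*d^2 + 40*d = (d + 2)*(d^6 - 6*d^5 - 4*d^4 + 34*d^3 + 51*d^2 + 20*d) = (d + 1)*(d + 2)*(d^5 - 7*d^4 + 3*d^3 + 31*d^2 + 20*d) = (d - 5)*(d + 1)*(d + 2)*(d^4 - 2*d^3 - 7*d^2 - 4*d) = (d - 5)*(d - 4)*(d + 1)*(d + 2)*(d^3 + 2*d^2 + d) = (d - 5)*(d - 4)*(d + 1)^2*(d + 2)*(d^2 + d) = d*(d - 5)*(d - 4)*(d + 1)^2*(d + 2)*(d + 1)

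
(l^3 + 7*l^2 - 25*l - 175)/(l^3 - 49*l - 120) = (l^2 + 2*l - 35)/(l^2 - 5*l - 24)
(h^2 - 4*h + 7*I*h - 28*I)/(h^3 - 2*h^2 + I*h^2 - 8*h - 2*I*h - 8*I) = (h + 7*I)/(h^2 + h*(2 + I) + 2*I)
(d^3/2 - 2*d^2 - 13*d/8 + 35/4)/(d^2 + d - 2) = (4*d^2 - 24*d + 35)/(8*(d - 1))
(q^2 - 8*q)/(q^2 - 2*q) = (q - 8)/(q - 2)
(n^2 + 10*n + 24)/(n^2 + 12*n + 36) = (n + 4)/(n + 6)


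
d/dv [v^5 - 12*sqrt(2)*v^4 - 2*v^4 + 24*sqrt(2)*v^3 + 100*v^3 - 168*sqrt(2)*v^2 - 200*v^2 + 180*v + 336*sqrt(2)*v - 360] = 5*v^4 - 48*sqrt(2)*v^3 - 8*v^3 + 72*sqrt(2)*v^2 + 300*v^2 - 336*sqrt(2)*v - 400*v + 180 + 336*sqrt(2)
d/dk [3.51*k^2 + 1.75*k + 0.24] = 7.02*k + 1.75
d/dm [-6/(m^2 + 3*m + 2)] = 6*(2*m + 3)/(m^2 + 3*m + 2)^2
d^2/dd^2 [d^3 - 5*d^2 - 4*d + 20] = 6*d - 10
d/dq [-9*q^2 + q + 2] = 1 - 18*q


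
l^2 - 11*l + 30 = (l - 6)*(l - 5)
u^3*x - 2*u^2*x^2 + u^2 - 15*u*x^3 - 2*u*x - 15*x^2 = (u - 5*x)*(u + 3*x)*(u*x + 1)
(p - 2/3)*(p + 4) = p^2 + 10*p/3 - 8/3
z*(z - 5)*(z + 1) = z^3 - 4*z^2 - 5*z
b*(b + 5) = b^2 + 5*b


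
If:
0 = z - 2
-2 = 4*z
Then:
No Solution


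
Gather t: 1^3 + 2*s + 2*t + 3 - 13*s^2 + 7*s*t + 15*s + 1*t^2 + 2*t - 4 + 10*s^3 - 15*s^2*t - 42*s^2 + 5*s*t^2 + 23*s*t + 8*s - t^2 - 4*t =10*s^3 - 55*s^2 + 5*s*t^2 + 25*s + t*(-15*s^2 + 30*s)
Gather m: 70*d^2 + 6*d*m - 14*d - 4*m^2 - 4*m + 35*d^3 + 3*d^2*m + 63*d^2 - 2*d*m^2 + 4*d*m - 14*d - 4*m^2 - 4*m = 35*d^3 + 133*d^2 - 28*d + m^2*(-2*d - 8) + m*(3*d^2 + 10*d - 8)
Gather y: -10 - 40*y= -40*y - 10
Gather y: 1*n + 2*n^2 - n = 2*n^2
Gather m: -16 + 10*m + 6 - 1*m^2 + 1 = -m^2 + 10*m - 9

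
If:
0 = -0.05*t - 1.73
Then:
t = -34.60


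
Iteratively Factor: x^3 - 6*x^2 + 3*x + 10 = (x - 2)*(x^2 - 4*x - 5) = (x - 5)*(x - 2)*(x + 1)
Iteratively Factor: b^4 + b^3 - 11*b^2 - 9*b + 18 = (b - 3)*(b^3 + 4*b^2 + b - 6) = (b - 3)*(b + 2)*(b^2 + 2*b - 3) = (b - 3)*(b - 1)*(b + 2)*(b + 3)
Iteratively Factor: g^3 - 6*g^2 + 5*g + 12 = (g - 3)*(g^2 - 3*g - 4) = (g - 3)*(g + 1)*(g - 4)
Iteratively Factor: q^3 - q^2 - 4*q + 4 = (q + 2)*(q^2 - 3*q + 2) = (q - 2)*(q + 2)*(q - 1)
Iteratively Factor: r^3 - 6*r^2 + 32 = (r + 2)*(r^2 - 8*r + 16) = (r - 4)*(r + 2)*(r - 4)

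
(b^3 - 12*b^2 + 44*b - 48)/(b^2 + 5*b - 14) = (b^2 - 10*b + 24)/(b + 7)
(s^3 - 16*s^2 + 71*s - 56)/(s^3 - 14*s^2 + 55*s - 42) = (s - 8)/(s - 6)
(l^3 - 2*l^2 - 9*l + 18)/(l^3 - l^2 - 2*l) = (l^2 - 9)/(l*(l + 1))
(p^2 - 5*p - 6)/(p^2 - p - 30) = (p + 1)/(p + 5)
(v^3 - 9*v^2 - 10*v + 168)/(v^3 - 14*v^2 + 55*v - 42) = (v + 4)/(v - 1)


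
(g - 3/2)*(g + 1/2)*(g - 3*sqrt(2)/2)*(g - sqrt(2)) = g^4 - 5*sqrt(2)*g^3/2 - g^3 + 9*g^2/4 + 5*sqrt(2)*g^2/2 - 3*g + 15*sqrt(2)*g/8 - 9/4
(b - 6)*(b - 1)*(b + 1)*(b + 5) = b^4 - b^3 - 31*b^2 + b + 30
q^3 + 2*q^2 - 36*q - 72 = (q - 6)*(q + 2)*(q + 6)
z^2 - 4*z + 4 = (z - 2)^2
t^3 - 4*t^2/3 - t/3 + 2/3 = (t - 1)^2*(t + 2/3)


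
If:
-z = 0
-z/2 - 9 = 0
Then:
No Solution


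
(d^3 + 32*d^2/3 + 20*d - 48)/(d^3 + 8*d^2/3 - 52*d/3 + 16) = (d + 6)/(d - 2)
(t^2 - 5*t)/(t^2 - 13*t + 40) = t/(t - 8)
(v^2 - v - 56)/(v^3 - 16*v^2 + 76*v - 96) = (v + 7)/(v^2 - 8*v + 12)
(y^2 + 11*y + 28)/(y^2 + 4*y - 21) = (y + 4)/(y - 3)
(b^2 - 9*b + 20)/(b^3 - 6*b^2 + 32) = (b - 5)/(b^2 - 2*b - 8)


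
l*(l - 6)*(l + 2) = l^3 - 4*l^2 - 12*l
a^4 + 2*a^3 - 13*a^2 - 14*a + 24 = (a - 3)*(a - 1)*(a + 2)*(a + 4)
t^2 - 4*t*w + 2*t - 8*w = (t + 2)*(t - 4*w)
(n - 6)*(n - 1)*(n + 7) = n^3 - 43*n + 42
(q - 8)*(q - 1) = q^2 - 9*q + 8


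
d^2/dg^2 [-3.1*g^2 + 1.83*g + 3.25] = -6.20000000000000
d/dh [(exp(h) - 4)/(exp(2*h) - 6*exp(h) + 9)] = (5 - exp(h))*exp(h)/(exp(3*h) - 9*exp(2*h) + 27*exp(h) - 27)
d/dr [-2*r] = -2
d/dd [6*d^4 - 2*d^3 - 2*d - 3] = 24*d^3 - 6*d^2 - 2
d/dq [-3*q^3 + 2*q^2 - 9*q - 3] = -9*q^2 + 4*q - 9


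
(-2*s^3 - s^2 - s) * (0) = 0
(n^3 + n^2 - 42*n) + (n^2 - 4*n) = n^3 + 2*n^2 - 46*n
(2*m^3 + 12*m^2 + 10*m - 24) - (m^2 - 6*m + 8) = 2*m^3 + 11*m^2 + 16*m - 32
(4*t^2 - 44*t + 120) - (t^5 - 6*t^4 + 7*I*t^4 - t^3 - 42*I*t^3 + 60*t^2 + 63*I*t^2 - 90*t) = -t^5 + 6*t^4 - 7*I*t^4 + t^3 + 42*I*t^3 - 56*t^2 - 63*I*t^2 + 46*t + 120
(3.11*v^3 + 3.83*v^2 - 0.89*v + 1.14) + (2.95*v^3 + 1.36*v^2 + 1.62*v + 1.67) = 6.06*v^3 + 5.19*v^2 + 0.73*v + 2.81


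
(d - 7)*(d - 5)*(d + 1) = d^3 - 11*d^2 + 23*d + 35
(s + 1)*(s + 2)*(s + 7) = s^3 + 10*s^2 + 23*s + 14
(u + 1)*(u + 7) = u^2 + 8*u + 7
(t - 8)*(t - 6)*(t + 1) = t^3 - 13*t^2 + 34*t + 48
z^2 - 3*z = z*(z - 3)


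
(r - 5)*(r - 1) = r^2 - 6*r + 5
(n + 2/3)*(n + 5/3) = n^2 + 7*n/3 + 10/9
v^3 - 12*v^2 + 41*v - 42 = (v - 7)*(v - 3)*(v - 2)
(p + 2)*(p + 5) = p^2 + 7*p + 10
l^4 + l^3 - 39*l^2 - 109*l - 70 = (l - 7)*(l + 1)*(l + 2)*(l + 5)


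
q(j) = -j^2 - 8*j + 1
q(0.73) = -5.37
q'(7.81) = -23.62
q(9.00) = -152.00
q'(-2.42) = -3.16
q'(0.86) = -9.72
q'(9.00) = -26.00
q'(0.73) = -9.46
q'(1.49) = -10.98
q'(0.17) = -8.34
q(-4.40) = 16.84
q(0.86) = -6.62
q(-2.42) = 14.50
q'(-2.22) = -3.56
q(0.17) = -0.39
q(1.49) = -13.14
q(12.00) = -239.00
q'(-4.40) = 0.80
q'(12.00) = -32.00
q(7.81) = -122.48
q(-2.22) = 13.83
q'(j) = -2*j - 8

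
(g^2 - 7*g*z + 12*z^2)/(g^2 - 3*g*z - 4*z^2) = (g - 3*z)/(g + z)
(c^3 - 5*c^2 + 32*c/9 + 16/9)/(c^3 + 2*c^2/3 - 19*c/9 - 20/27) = 3*(c - 4)/(3*c + 5)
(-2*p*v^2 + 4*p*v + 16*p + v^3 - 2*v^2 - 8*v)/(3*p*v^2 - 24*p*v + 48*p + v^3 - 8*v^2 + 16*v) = (-2*p*v - 4*p + v^2 + 2*v)/(3*p*v - 12*p + v^2 - 4*v)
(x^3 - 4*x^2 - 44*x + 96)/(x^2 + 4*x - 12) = x - 8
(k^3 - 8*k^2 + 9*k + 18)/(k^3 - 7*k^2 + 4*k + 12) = (k - 3)/(k - 2)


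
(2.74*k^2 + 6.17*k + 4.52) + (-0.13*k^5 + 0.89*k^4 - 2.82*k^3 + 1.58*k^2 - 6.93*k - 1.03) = -0.13*k^5 + 0.89*k^4 - 2.82*k^3 + 4.32*k^2 - 0.76*k + 3.49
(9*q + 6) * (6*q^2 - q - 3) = 54*q^3 + 27*q^2 - 33*q - 18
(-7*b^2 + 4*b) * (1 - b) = 7*b^3 - 11*b^2 + 4*b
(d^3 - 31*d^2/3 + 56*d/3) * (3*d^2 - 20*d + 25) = 3*d^5 - 51*d^4 + 863*d^3/3 - 1895*d^2/3 + 1400*d/3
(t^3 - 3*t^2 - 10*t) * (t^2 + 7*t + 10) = t^5 + 4*t^4 - 21*t^3 - 100*t^2 - 100*t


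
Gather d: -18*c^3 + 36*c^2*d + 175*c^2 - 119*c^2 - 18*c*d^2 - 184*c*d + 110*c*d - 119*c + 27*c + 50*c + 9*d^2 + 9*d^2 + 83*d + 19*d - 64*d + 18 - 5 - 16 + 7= -18*c^3 + 56*c^2 - 42*c + d^2*(18 - 18*c) + d*(36*c^2 - 74*c + 38) + 4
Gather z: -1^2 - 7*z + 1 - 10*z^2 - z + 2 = -10*z^2 - 8*z + 2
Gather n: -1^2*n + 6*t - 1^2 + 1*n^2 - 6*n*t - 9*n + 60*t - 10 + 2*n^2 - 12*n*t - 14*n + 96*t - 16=3*n^2 + n*(-18*t - 24) + 162*t - 27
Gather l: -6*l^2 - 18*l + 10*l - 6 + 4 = -6*l^2 - 8*l - 2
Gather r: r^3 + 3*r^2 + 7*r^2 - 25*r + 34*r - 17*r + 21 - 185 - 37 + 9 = r^3 + 10*r^2 - 8*r - 192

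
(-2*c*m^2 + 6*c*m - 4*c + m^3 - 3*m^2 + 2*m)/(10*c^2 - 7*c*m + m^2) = (-m^2 + 3*m - 2)/(5*c - m)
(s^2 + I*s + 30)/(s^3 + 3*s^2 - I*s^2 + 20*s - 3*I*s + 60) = (s + 6*I)/(s^2 + s*(3 + 4*I) + 12*I)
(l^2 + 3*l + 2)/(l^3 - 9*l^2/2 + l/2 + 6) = 2*(l + 2)/(2*l^2 - 11*l + 12)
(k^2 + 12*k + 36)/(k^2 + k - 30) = (k + 6)/(k - 5)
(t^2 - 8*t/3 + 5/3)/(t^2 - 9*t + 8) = (t - 5/3)/(t - 8)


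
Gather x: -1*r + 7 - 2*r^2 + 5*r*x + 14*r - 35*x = -2*r^2 + 13*r + x*(5*r - 35) + 7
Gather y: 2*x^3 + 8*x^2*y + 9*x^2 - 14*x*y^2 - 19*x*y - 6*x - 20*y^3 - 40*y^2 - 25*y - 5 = 2*x^3 + 9*x^2 - 6*x - 20*y^3 + y^2*(-14*x - 40) + y*(8*x^2 - 19*x - 25) - 5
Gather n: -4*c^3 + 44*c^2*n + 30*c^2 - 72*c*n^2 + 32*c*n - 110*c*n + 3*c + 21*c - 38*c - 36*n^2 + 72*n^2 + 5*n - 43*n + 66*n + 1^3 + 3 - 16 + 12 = -4*c^3 + 30*c^2 - 14*c + n^2*(36 - 72*c) + n*(44*c^2 - 78*c + 28)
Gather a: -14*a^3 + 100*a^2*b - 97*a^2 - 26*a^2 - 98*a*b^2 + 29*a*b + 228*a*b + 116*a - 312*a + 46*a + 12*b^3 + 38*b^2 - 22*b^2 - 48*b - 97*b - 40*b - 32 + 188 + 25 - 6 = -14*a^3 + a^2*(100*b - 123) + a*(-98*b^2 + 257*b - 150) + 12*b^3 + 16*b^2 - 185*b + 175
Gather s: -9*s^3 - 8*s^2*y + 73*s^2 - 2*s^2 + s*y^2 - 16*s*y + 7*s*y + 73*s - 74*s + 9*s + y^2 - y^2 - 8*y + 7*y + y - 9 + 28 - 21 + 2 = -9*s^3 + s^2*(71 - 8*y) + s*(y^2 - 9*y + 8)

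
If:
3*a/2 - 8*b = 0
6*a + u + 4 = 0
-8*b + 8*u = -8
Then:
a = -16/33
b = -1/11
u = -12/11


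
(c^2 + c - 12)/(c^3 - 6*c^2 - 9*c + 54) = (c + 4)/(c^2 - 3*c - 18)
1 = 1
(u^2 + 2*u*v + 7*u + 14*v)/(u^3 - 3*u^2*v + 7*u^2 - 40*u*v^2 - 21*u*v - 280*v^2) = (u + 2*v)/(u^2 - 3*u*v - 40*v^2)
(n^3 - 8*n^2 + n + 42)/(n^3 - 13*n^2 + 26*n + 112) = (n - 3)/(n - 8)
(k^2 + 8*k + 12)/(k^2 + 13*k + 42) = (k + 2)/(k + 7)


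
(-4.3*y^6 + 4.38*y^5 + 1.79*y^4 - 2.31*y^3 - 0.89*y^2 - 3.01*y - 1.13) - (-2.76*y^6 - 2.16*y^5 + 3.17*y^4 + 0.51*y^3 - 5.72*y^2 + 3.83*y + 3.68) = -1.54*y^6 + 6.54*y^5 - 1.38*y^4 - 2.82*y^3 + 4.83*y^2 - 6.84*y - 4.81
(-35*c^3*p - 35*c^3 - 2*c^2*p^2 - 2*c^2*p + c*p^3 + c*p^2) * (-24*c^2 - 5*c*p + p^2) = 840*c^5*p + 840*c^5 + 223*c^4*p^2 + 223*c^4*p - 49*c^3*p^3 - 49*c^3*p^2 - 7*c^2*p^4 - 7*c^2*p^3 + c*p^5 + c*p^4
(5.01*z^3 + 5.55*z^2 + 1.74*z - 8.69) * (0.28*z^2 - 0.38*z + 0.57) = 1.4028*z^5 - 0.3498*z^4 + 1.2339*z^3 + 0.0690999999999993*z^2 + 4.294*z - 4.9533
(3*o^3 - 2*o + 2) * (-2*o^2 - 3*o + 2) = -6*o^5 - 9*o^4 + 10*o^3 + 2*o^2 - 10*o + 4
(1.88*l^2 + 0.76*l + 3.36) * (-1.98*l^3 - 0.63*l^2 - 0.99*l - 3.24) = -3.7224*l^5 - 2.6892*l^4 - 8.9928*l^3 - 8.9604*l^2 - 5.7888*l - 10.8864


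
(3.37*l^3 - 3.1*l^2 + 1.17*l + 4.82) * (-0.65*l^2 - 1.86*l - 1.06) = -2.1905*l^5 - 4.2532*l^4 + 1.4333*l^3 - 2.0232*l^2 - 10.2054*l - 5.1092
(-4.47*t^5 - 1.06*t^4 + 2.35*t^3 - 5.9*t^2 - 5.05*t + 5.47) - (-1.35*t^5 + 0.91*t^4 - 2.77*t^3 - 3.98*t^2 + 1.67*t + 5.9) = -3.12*t^5 - 1.97*t^4 + 5.12*t^3 - 1.92*t^2 - 6.72*t - 0.430000000000001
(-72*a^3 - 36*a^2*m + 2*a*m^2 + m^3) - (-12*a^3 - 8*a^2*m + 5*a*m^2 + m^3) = -60*a^3 - 28*a^2*m - 3*a*m^2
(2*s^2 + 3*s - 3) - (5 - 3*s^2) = 5*s^2 + 3*s - 8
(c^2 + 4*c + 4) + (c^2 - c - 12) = 2*c^2 + 3*c - 8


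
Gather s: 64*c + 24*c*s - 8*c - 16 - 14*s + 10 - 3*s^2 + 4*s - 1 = 56*c - 3*s^2 + s*(24*c - 10) - 7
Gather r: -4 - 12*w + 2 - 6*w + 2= -18*w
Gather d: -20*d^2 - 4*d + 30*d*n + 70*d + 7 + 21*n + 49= -20*d^2 + d*(30*n + 66) + 21*n + 56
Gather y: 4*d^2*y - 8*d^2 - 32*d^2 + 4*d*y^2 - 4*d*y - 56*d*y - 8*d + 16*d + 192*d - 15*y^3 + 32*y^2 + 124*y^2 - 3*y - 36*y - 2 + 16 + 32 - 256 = -40*d^2 + 200*d - 15*y^3 + y^2*(4*d + 156) + y*(4*d^2 - 60*d - 39) - 210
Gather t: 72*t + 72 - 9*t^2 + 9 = -9*t^2 + 72*t + 81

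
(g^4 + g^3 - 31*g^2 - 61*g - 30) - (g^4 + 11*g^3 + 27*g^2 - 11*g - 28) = -10*g^3 - 58*g^2 - 50*g - 2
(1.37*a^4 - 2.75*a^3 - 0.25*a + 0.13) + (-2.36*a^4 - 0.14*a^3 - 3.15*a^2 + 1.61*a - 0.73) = -0.99*a^4 - 2.89*a^3 - 3.15*a^2 + 1.36*a - 0.6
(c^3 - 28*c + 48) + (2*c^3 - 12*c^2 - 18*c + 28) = 3*c^3 - 12*c^2 - 46*c + 76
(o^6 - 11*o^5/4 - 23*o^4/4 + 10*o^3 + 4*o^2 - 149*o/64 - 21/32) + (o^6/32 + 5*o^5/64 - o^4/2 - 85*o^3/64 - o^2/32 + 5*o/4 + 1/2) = 33*o^6/32 - 171*o^5/64 - 25*o^4/4 + 555*o^3/64 + 127*o^2/32 - 69*o/64 - 5/32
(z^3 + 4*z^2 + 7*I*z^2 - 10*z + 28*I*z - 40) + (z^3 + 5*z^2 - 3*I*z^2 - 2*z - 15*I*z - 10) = 2*z^3 + 9*z^2 + 4*I*z^2 - 12*z + 13*I*z - 50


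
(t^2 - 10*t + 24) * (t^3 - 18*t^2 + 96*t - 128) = t^5 - 28*t^4 + 300*t^3 - 1520*t^2 + 3584*t - 3072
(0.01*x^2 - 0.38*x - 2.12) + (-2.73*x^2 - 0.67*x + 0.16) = -2.72*x^2 - 1.05*x - 1.96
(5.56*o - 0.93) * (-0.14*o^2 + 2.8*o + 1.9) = -0.7784*o^3 + 15.6982*o^2 + 7.96*o - 1.767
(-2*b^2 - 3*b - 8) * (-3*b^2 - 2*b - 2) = 6*b^4 + 13*b^3 + 34*b^2 + 22*b + 16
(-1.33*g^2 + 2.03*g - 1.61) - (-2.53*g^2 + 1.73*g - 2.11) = 1.2*g^2 + 0.3*g + 0.5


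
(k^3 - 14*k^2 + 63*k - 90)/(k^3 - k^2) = (k^3 - 14*k^2 + 63*k - 90)/(k^2*(k - 1))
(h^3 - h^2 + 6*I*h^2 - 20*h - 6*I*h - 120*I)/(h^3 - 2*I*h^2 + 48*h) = (h^2 - h - 20)/(h*(h - 8*I))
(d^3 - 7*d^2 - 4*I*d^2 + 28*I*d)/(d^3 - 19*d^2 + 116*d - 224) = d*(d - 4*I)/(d^2 - 12*d + 32)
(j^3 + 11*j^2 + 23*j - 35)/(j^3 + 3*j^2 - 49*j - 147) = (j^2 + 4*j - 5)/(j^2 - 4*j - 21)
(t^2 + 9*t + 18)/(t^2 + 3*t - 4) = (t^2 + 9*t + 18)/(t^2 + 3*t - 4)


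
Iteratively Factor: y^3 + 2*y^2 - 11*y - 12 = (y + 1)*(y^2 + y - 12) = (y + 1)*(y + 4)*(y - 3)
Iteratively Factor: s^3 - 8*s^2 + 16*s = (s - 4)*(s^2 - 4*s) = (s - 4)^2*(s)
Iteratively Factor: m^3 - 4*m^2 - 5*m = (m - 5)*(m^2 + m) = (m - 5)*(m + 1)*(m)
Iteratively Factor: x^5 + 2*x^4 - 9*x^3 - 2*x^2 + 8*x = (x + 4)*(x^4 - 2*x^3 - x^2 + 2*x) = (x + 1)*(x + 4)*(x^3 - 3*x^2 + 2*x) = (x - 1)*(x + 1)*(x + 4)*(x^2 - 2*x) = (x - 2)*(x - 1)*(x + 1)*(x + 4)*(x)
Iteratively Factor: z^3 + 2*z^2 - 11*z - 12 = (z - 3)*(z^2 + 5*z + 4) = (z - 3)*(z + 4)*(z + 1)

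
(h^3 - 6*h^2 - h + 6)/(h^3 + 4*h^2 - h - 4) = (h - 6)/(h + 4)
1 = 1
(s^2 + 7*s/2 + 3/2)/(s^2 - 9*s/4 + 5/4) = 2*(2*s^2 + 7*s + 3)/(4*s^2 - 9*s + 5)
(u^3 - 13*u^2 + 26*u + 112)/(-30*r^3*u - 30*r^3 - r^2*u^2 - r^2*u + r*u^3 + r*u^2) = (-u^3 + 13*u^2 - 26*u - 112)/(r*(30*r^2*u + 30*r^2 + r*u^2 + r*u - u^3 - u^2))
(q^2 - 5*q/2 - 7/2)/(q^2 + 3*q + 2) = (q - 7/2)/(q + 2)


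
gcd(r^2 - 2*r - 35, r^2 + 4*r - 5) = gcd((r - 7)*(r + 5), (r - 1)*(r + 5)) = r + 5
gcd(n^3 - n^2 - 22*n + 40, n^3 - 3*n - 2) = n - 2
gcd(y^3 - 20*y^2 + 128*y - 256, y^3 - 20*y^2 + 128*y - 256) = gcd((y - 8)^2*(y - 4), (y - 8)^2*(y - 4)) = y^3 - 20*y^2 + 128*y - 256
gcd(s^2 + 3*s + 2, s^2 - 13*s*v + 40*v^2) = 1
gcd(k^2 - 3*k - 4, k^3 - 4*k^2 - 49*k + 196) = k - 4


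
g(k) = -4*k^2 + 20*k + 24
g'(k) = 20 - 8*k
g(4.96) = 24.79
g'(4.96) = -19.68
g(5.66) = 9.06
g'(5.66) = -25.28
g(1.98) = 47.92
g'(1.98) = 4.16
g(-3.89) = -114.33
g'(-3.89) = 51.12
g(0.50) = 33.00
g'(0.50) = 16.00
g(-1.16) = -4.58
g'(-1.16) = 29.28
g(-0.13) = 21.33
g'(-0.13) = 21.04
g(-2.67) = -57.92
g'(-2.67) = 41.36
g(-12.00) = -792.00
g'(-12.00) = 116.00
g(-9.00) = -480.00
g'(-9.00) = 92.00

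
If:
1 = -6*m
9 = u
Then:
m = -1/6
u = 9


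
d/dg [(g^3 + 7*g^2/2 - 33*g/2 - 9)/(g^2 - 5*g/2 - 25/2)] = (4*g^4 - 20*g^3 - 119*g^2 - 278*g + 735)/(4*g^4 - 20*g^3 - 75*g^2 + 250*g + 625)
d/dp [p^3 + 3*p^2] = 3*p*(p + 2)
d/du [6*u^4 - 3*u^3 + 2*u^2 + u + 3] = 24*u^3 - 9*u^2 + 4*u + 1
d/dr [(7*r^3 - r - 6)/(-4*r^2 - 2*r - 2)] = ((1 - 21*r^2)*(2*r^2 + r + 1) - (4*r + 1)*(-7*r^3 + r + 6))/(2*(2*r^2 + r + 1)^2)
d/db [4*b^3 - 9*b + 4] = 12*b^2 - 9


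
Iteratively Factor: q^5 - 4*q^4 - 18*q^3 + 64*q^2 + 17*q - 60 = (q + 4)*(q^4 - 8*q^3 + 14*q^2 + 8*q - 15) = (q - 1)*(q + 4)*(q^3 - 7*q^2 + 7*q + 15) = (q - 1)*(q + 1)*(q + 4)*(q^2 - 8*q + 15) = (q - 3)*(q - 1)*(q + 1)*(q + 4)*(q - 5)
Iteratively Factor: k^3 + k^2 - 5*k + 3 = (k - 1)*(k^2 + 2*k - 3) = (k - 1)*(k + 3)*(k - 1)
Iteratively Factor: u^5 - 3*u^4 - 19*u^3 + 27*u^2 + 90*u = (u - 5)*(u^4 + 2*u^3 - 9*u^2 - 18*u) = (u - 5)*(u + 3)*(u^3 - u^2 - 6*u) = u*(u - 5)*(u + 3)*(u^2 - u - 6) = u*(u - 5)*(u + 2)*(u + 3)*(u - 3)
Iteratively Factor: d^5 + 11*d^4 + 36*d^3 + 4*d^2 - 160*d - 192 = (d + 3)*(d^4 + 8*d^3 + 12*d^2 - 32*d - 64) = (d + 2)*(d + 3)*(d^3 + 6*d^2 - 32) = (d - 2)*(d + 2)*(d + 3)*(d^2 + 8*d + 16) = (d - 2)*(d + 2)*(d + 3)*(d + 4)*(d + 4)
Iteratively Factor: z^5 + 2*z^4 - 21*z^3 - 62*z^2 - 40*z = (z + 2)*(z^4 - 21*z^2 - 20*z) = z*(z + 2)*(z^3 - 21*z - 20) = z*(z + 1)*(z + 2)*(z^2 - z - 20) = z*(z + 1)*(z + 2)*(z + 4)*(z - 5)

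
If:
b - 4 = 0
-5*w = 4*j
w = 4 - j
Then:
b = 4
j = 20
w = -16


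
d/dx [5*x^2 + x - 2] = 10*x + 1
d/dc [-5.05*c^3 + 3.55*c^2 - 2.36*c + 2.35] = -15.15*c^2 + 7.1*c - 2.36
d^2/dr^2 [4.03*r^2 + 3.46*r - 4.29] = 8.06000000000000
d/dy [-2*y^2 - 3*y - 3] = -4*y - 3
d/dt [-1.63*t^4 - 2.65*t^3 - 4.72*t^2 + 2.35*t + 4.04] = -6.52*t^3 - 7.95*t^2 - 9.44*t + 2.35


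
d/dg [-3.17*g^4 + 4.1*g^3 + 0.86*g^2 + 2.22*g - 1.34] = -12.68*g^3 + 12.3*g^2 + 1.72*g + 2.22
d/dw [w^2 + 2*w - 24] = 2*w + 2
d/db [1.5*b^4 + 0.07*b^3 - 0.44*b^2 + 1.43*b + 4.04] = 6.0*b^3 + 0.21*b^2 - 0.88*b + 1.43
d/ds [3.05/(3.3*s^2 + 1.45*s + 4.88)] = (-20.13*s - 4.4225)/(3.3*s^2 + 1.45*s + 4.88)^2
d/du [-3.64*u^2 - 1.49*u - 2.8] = -7.28*u - 1.49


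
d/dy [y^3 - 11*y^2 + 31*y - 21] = 3*y^2 - 22*y + 31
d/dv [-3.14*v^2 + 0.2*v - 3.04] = 0.2 - 6.28*v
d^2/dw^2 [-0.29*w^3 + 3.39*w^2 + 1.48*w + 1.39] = 6.78 - 1.74*w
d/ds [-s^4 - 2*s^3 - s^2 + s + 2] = -4*s^3 - 6*s^2 - 2*s + 1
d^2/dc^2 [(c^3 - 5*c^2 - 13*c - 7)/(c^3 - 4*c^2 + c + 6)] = 2*(-c^3 - 39*c^2 + 213*c - 277)/(c^6 - 15*c^5 + 93*c^4 - 305*c^3 + 558*c^2 - 540*c + 216)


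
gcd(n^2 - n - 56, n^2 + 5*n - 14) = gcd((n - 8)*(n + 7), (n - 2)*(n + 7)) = n + 7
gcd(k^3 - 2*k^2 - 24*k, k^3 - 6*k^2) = k^2 - 6*k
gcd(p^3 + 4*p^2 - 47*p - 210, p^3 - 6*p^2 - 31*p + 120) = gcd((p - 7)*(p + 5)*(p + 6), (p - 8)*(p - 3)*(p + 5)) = p + 5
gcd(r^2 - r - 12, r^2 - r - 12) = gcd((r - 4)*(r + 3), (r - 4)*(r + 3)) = r^2 - r - 12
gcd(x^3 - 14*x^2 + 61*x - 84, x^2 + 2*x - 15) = x - 3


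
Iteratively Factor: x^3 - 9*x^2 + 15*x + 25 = (x + 1)*(x^2 - 10*x + 25) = (x - 5)*(x + 1)*(x - 5)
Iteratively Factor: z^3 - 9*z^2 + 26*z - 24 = (z - 2)*(z^2 - 7*z + 12) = (z - 3)*(z - 2)*(z - 4)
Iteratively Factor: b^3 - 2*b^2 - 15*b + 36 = (b - 3)*(b^2 + b - 12) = (b - 3)^2*(b + 4)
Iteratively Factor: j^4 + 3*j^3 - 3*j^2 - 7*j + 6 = (j - 1)*(j^3 + 4*j^2 + j - 6) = (j - 1)*(j + 3)*(j^2 + j - 2) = (j - 1)*(j + 2)*(j + 3)*(j - 1)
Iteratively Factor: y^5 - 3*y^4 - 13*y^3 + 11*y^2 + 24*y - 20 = (y - 1)*(y^4 - 2*y^3 - 15*y^2 - 4*y + 20) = (y - 1)*(y + 2)*(y^3 - 4*y^2 - 7*y + 10) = (y - 1)*(y + 2)^2*(y^2 - 6*y + 5) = (y - 1)^2*(y + 2)^2*(y - 5)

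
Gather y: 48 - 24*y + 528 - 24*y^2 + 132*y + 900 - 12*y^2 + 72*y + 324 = -36*y^2 + 180*y + 1800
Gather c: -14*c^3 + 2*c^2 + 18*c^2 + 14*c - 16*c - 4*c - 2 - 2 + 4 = -14*c^3 + 20*c^2 - 6*c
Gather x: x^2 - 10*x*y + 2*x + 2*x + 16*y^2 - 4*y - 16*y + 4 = x^2 + x*(4 - 10*y) + 16*y^2 - 20*y + 4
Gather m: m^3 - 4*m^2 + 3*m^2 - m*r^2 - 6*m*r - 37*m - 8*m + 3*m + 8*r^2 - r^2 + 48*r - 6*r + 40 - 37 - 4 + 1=m^3 - m^2 + m*(-r^2 - 6*r - 42) + 7*r^2 + 42*r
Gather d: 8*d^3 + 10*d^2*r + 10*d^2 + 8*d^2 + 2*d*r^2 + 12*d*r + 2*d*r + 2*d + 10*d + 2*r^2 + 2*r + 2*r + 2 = 8*d^3 + d^2*(10*r + 18) + d*(2*r^2 + 14*r + 12) + 2*r^2 + 4*r + 2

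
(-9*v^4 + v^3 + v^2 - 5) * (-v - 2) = 9*v^5 + 17*v^4 - 3*v^3 - 2*v^2 + 5*v + 10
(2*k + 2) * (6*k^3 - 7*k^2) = 12*k^4 - 2*k^3 - 14*k^2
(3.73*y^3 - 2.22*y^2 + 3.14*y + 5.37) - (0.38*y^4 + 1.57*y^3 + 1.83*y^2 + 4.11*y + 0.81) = -0.38*y^4 + 2.16*y^3 - 4.05*y^2 - 0.97*y + 4.56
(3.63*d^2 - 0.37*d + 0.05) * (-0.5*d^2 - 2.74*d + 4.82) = -1.815*d^4 - 9.7612*d^3 + 18.4854*d^2 - 1.9204*d + 0.241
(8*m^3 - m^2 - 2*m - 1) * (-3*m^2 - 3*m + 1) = -24*m^5 - 21*m^4 + 17*m^3 + 8*m^2 + m - 1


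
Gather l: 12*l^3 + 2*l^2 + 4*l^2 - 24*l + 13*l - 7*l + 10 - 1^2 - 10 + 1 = 12*l^3 + 6*l^2 - 18*l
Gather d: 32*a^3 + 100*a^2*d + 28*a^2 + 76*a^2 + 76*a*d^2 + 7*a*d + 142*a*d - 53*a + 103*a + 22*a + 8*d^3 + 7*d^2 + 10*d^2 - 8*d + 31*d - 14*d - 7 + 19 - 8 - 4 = 32*a^3 + 104*a^2 + 72*a + 8*d^3 + d^2*(76*a + 17) + d*(100*a^2 + 149*a + 9)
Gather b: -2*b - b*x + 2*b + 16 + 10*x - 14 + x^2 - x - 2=-b*x + x^2 + 9*x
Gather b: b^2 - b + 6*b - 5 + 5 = b^2 + 5*b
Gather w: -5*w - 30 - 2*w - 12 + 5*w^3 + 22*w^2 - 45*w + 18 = 5*w^3 + 22*w^2 - 52*w - 24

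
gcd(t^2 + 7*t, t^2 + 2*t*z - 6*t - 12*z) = 1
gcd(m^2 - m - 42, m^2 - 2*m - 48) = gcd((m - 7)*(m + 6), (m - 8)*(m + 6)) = m + 6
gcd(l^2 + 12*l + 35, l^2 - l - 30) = l + 5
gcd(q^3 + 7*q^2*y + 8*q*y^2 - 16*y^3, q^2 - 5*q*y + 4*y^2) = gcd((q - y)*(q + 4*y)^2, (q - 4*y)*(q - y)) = -q + y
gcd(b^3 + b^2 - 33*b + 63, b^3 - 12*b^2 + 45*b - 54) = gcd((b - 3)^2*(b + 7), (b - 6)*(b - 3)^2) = b^2 - 6*b + 9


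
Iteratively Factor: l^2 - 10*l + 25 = (l - 5)*(l - 5)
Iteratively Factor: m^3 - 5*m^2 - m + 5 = (m - 5)*(m^2 - 1) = (m - 5)*(m + 1)*(m - 1)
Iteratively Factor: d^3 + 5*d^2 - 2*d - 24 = (d - 2)*(d^2 + 7*d + 12) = (d - 2)*(d + 3)*(d + 4)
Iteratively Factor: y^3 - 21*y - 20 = (y - 5)*(y^2 + 5*y + 4) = (y - 5)*(y + 4)*(y + 1)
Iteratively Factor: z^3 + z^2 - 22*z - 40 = (z + 4)*(z^2 - 3*z - 10) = (z + 2)*(z + 4)*(z - 5)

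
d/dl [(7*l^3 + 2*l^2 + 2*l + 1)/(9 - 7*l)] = (-98*l^3 + 175*l^2 + 36*l + 25)/(49*l^2 - 126*l + 81)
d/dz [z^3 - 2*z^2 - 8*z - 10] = 3*z^2 - 4*z - 8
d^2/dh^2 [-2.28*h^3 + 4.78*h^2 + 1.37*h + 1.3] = 9.56 - 13.68*h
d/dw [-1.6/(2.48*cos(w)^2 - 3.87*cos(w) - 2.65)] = (6.192 - 7.936*cos(w))*sin(w)/(-2.48*cos(w)^2 + 3.87*cos(w) + 2.65)^2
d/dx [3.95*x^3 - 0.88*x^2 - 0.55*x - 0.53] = 11.85*x^2 - 1.76*x - 0.55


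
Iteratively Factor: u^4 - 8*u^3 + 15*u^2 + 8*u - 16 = (u - 1)*(u^3 - 7*u^2 + 8*u + 16) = (u - 4)*(u - 1)*(u^2 - 3*u - 4) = (u - 4)^2*(u - 1)*(u + 1)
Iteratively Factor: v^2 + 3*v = (v + 3)*(v)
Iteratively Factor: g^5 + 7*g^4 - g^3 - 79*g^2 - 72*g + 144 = (g - 3)*(g^4 + 10*g^3 + 29*g^2 + 8*g - 48) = (g - 3)*(g - 1)*(g^3 + 11*g^2 + 40*g + 48) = (g - 3)*(g - 1)*(g + 4)*(g^2 + 7*g + 12) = (g - 3)*(g - 1)*(g + 3)*(g + 4)*(g + 4)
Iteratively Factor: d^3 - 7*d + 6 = (d - 2)*(d^2 + 2*d - 3) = (d - 2)*(d - 1)*(d + 3)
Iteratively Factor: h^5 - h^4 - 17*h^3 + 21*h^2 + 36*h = (h + 4)*(h^4 - 5*h^3 + 3*h^2 + 9*h) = (h + 1)*(h + 4)*(h^3 - 6*h^2 + 9*h) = (h - 3)*(h + 1)*(h + 4)*(h^2 - 3*h) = (h - 3)^2*(h + 1)*(h + 4)*(h)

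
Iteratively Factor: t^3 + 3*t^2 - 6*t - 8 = (t + 1)*(t^2 + 2*t - 8) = (t - 2)*(t + 1)*(t + 4)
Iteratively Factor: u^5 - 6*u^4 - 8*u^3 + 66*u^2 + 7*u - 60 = (u - 5)*(u^4 - u^3 - 13*u^2 + u + 12) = (u - 5)*(u + 3)*(u^3 - 4*u^2 - u + 4) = (u - 5)*(u - 1)*(u + 3)*(u^2 - 3*u - 4) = (u - 5)*(u - 1)*(u + 1)*(u + 3)*(u - 4)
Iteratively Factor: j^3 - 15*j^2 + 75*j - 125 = (j - 5)*(j^2 - 10*j + 25) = (j - 5)^2*(j - 5)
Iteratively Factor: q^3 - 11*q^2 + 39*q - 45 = (q - 3)*(q^2 - 8*q + 15) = (q - 3)^2*(q - 5)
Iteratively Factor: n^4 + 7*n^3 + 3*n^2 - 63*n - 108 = (n + 3)*(n^3 + 4*n^2 - 9*n - 36) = (n + 3)*(n + 4)*(n^2 - 9) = (n + 3)^2*(n + 4)*(n - 3)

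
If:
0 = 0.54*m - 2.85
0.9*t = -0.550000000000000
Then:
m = 5.28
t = -0.61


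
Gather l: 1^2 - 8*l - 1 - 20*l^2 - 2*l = -20*l^2 - 10*l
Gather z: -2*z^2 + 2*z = -2*z^2 + 2*z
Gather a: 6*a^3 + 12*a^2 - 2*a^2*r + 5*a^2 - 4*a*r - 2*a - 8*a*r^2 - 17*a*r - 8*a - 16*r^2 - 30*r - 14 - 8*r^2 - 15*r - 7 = 6*a^3 + a^2*(17 - 2*r) + a*(-8*r^2 - 21*r - 10) - 24*r^2 - 45*r - 21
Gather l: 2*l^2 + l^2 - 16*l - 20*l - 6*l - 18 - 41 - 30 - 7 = 3*l^2 - 42*l - 96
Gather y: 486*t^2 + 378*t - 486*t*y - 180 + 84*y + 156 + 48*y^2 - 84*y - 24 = 486*t^2 - 486*t*y + 378*t + 48*y^2 - 48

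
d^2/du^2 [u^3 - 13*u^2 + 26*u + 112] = 6*u - 26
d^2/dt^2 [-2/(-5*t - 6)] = 100/(5*t + 6)^3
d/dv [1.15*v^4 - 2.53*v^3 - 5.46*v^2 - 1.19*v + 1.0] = 4.6*v^3 - 7.59*v^2 - 10.92*v - 1.19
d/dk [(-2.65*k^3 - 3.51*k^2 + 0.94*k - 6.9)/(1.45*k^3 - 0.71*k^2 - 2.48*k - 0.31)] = (6.971*k^4 + 10.418*k^3 + 41.8517*k^2 - 7.6218*k - 17.4034)/(2.1025*k^6 - 2.059*k^5 - 6.6879*k^4 + 2.6226*k^3 + 6.5906*k^2 + 1.5376*k + 0.0961)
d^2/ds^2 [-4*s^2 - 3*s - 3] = -8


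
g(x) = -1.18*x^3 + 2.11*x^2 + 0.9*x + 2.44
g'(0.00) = 0.90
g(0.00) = 2.44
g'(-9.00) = -323.82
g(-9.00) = 1025.47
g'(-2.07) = -23.00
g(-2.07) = 20.08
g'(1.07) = 1.36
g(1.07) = 4.37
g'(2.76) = -14.42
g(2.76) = -3.81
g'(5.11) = -69.97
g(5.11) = -95.32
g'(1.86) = -3.50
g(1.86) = 3.82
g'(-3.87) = -68.45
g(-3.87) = 98.95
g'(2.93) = -17.13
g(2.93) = -6.49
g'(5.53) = -84.02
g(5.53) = -127.61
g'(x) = -3.54*x^2 + 4.22*x + 0.9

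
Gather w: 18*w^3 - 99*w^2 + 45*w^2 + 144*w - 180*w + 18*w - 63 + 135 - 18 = 18*w^3 - 54*w^2 - 18*w + 54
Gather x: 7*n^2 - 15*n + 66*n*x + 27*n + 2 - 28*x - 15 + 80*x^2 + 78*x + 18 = 7*n^2 + 12*n + 80*x^2 + x*(66*n + 50) + 5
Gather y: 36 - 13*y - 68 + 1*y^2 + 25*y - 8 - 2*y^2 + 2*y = -y^2 + 14*y - 40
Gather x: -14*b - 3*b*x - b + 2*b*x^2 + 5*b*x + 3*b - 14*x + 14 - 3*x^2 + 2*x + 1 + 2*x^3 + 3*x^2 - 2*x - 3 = 2*b*x^2 - 12*b + 2*x^3 + x*(2*b - 14) + 12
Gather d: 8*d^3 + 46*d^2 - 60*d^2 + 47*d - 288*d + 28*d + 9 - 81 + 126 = 8*d^3 - 14*d^2 - 213*d + 54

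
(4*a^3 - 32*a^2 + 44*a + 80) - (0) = 4*a^3 - 32*a^2 + 44*a + 80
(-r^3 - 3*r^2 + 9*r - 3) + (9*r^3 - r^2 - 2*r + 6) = 8*r^3 - 4*r^2 + 7*r + 3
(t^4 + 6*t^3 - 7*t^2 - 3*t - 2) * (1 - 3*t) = -3*t^5 - 17*t^4 + 27*t^3 + 2*t^2 + 3*t - 2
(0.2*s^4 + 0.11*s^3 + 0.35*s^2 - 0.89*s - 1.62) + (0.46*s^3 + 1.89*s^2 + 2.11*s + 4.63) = 0.2*s^4 + 0.57*s^3 + 2.24*s^2 + 1.22*s + 3.01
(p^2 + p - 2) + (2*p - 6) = p^2 + 3*p - 8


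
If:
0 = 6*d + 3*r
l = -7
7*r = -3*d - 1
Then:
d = 1/11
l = -7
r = -2/11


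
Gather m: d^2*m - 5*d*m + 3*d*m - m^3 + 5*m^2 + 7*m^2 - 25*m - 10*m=-m^3 + 12*m^2 + m*(d^2 - 2*d - 35)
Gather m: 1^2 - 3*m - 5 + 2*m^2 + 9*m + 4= 2*m^2 + 6*m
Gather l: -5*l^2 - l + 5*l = -5*l^2 + 4*l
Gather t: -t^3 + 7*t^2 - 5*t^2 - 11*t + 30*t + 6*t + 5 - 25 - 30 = -t^3 + 2*t^2 + 25*t - 50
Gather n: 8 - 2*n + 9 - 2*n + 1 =18 - 4*n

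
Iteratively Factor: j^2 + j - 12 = (j - 3)*(j + 4)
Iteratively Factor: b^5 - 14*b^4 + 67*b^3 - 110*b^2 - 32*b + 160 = (b + 1)*(b^4 - 15*b^3 + 82*b^2 - 192*b + 160) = (b - 4)*(b + 1)*(b^3 - 11*b^2 + 38*b - 40) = (b - 4)*(b - 2)*(b + 1)*(b^2 - 9*b + 20) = (b - 5)*(b - 4)*(b - 2)*(b + 1)*(b - 4)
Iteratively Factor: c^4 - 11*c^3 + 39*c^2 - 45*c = (c - 3)*(c^3 - 8*c^2 + 15*c) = (c - 5)*(c - 3)*(c^2 - 3*c) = c*(c - 5)*(c - 3)*(c - 3)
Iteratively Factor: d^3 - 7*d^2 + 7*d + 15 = (d - 3)*(d^2 - 4*d - 5) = (d - 3)*(d + 1)*(d - 5)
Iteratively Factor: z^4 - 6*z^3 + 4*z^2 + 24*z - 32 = (z - 2)*(z^3 - 4*z^2 - 4*z + 16) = (z - 2)*(z + 2)*(z^2 - 6*z + 8) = (z - 4)*(z - 2)*(z + 2)*(z - 2)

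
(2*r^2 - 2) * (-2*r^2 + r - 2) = -4*r^4 + 2*r^3 - 2*r + 4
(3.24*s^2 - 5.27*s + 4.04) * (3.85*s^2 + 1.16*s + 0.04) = 12.474*s^4 - 16.5311*s^3 + 9.5704*s^2 + 4.4756*s + 0.1616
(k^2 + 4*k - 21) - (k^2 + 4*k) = -21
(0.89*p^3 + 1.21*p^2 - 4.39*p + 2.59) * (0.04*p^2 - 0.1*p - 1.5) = 0.0356*p^5 - 0.0406*p^4 - 1.6316*p^3 - 1.2724*p^2 + 6.326*p - 3.885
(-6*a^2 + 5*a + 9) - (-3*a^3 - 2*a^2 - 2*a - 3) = 3*a^3 - 4*a^2 + 7*a + 12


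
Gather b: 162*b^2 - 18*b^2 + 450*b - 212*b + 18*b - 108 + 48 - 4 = 144*b^2 + 256*b - 64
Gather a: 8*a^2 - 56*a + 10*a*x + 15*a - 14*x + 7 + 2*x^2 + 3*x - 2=8*a^2 + a*(10*x - 41) + 2*x^2 - 11*x + 5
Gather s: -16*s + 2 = 2 - 16*s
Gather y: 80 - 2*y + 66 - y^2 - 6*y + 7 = -y^2 - 8*y + 153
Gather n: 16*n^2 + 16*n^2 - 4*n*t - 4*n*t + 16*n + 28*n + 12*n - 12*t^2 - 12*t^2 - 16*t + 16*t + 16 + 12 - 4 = 32*n^2 + n*(56 - 8*t) - 24*t^2 + 24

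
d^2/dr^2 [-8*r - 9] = 0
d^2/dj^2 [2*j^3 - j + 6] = 12*j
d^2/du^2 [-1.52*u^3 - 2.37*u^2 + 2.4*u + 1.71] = -9.12*u - 4.74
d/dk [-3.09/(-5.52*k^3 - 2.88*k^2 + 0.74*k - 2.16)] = (-51.1704*k^2 - 17.7984*k + 2.2866)/(5.52*k^3 + 2.88*k^2 - 0.74*k + 2.16)^2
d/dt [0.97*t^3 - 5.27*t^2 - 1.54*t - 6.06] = 2.91*t^2 - 10.54*t - 1.54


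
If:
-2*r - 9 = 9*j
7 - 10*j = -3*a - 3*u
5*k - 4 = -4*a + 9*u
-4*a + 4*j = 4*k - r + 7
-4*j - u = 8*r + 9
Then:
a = -23366/6239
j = -5569/6239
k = 6125/6239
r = -3015/6239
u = -9755/6239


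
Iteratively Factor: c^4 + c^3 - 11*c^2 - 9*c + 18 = (c + 2)*(c^3 - c^2 - 9*c + 9) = (c + 2)*(c + 3)*(c^2 - 4*c + 3) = (c - 1)*(c + 2)*(c + 3)*(c - 3)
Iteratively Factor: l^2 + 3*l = (l + 3)*(l)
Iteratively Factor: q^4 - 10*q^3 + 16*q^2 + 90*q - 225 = (q - 3)*(q^3 - 7*q^2 - 5*q + 75) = (q - 5)*(q - 3)*(q^2 - 2*q - 15) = (q - 5)^2*(q - 3)*(q + 3)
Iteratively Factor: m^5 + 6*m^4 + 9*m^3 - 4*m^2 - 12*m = (m - 1)*(m^4 + 7*m^3 + 16*m^2 + 12*m) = (m - 1)*(m + 2)*(m^3 + 5*m^2 + 6*m) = m*(m - 1)*(m + 2)*(m^2 + 5*m + 6) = m*(m - 1)*(m + 2)*(m + 3)*(m + 2)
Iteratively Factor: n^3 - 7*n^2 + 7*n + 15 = (n - 5)*(n^2 - 2*n - 3) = (n - 5)*(n - 3)*(n + 1)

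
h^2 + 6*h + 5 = (h + 1)*(h + 5)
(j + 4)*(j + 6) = j^2 + 10*j + 24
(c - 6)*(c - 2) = c^2 - 8*c + 12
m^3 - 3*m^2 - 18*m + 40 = (m - 5)*(m - 2)*(m + 4)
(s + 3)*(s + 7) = s^2 + 10*s + 21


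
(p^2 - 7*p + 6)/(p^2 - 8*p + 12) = (p - 1)/(p - 2)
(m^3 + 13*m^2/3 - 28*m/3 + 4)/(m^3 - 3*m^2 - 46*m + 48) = (m - 2/3)/(m - 8)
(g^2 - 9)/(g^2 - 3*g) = (g + 3)/g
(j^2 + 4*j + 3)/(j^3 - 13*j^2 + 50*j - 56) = (j^2 + 4*j + 3)/(j^3 - 13*j^2 + 50*j - 56)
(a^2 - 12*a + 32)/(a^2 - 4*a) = (a - 8)/a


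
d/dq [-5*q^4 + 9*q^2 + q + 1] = -20*q^3 + 18*q + 1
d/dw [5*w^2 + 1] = 10*w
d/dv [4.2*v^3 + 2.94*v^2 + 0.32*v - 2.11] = 12.6*v^2 + 5.88*v + 0.32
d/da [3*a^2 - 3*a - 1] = 6*a - 3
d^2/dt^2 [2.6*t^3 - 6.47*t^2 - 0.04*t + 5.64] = 15.6*t - 12.94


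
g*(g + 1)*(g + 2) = g^3 + 3*g^2 + 2*g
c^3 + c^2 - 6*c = c*(c - 2)*(c + 3)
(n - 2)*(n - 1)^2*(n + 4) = n^4 - 11*n^2 + 18*n - 8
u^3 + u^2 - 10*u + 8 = (u - 2)*(u - 1)*(u + 4)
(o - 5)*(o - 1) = o^2 - 6*o + 5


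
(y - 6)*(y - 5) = y^2 - 11*y + 30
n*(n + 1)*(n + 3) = n^3 + 4*n^2 + 3*n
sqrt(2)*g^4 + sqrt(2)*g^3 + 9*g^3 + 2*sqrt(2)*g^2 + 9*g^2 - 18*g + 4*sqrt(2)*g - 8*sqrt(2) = (g - 1)*(g + 2)*(g + 4*sqrt(2))*(sqrt(2)*g + 1)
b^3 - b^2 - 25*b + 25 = (b - 5)*(b - 1)*(b + 5)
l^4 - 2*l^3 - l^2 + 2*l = l*(l - 2)*(l - 1)*(l + 1)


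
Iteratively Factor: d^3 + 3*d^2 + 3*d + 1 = (d + 1)*(d^2 + 2*d + 1) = (d + 1)^2*(d + 1)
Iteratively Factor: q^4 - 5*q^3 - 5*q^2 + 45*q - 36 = (q - 4)*(q^3 - q^2 - 9*q + 9) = (q - 4)*(q + 3)*(q^2 - 4*q + 3) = (q - 4)*(q - 3)*(q + 3)*(q - 1)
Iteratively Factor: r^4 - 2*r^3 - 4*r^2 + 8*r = (r - 2)*(r^3 - 4*r) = r*(r - 2)*(r^2 - 4) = r*(r - 2)^2*(r + 2)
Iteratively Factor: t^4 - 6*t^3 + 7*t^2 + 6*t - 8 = (t + 1)*(t^3 - 7*t^2 + 14*t - 8) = (t - 4)*(t + 1)*(t^2 - 3*t + 2) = (t - 4)*(t - 1)*(t + 1)*(t - 2)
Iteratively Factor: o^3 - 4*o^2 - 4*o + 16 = (o - 4)*(o^2 - 4) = (o - 4)*(o + 2)*(o - 2)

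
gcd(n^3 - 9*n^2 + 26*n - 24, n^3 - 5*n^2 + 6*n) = n^2 - 5*n + 6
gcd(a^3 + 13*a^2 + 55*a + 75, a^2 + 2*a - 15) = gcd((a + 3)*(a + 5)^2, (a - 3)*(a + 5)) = a + 5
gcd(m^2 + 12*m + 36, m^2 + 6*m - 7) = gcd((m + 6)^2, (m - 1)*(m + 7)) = 1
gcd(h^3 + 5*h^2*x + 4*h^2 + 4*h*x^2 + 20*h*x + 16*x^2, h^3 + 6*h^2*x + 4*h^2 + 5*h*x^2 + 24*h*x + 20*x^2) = h^2 + h*x + 4*h + 4*x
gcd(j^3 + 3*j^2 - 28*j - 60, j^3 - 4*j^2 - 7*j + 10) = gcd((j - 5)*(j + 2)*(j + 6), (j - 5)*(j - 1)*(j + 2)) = j^2 - 3*j - 10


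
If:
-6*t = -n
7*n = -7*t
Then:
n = 0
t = 0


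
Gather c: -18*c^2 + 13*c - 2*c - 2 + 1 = -18*c^2 + 11*c - 1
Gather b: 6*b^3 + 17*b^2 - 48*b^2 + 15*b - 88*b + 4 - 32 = 6*b^3 - 31*b^2 - 73*b - 28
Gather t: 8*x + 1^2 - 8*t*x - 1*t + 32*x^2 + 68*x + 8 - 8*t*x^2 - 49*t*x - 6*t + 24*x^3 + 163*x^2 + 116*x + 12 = t*(-8*x^2 - 57*x - 7) + 24*x^3 + 195*x^2 + 192*x + 21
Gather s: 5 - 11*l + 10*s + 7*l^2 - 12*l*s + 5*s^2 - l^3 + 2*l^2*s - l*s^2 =-l^3 + 7*l^2 - 11*l + s^2*(5 - l) + s*(2*l^2 - 12*l + 10) + 5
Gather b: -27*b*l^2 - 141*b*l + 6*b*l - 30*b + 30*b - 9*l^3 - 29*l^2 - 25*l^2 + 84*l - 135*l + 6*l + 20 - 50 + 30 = b*(-27*l^2 - 135*l) - 9*l^3 - 54*l^2 - 45*l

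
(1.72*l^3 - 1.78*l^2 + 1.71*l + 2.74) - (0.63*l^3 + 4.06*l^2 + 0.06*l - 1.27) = 1.09*l^3 - 5.84*l^2 + 1.65*l + 4.01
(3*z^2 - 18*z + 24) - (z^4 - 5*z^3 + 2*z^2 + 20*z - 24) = -z^4 + 5*z^3 + z^2 - 38*z + 48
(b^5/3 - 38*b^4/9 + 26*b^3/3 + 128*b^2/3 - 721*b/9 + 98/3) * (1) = b^5/3 - 38*b^4/9 + 26*b^3/3 + 128*b^2/3 - 721*b/9 + 98/3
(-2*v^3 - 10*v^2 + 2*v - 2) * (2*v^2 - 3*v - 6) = -4*v^5 - 14*v^4 + 46*v^3 + 50*v^2 - 6*v + 12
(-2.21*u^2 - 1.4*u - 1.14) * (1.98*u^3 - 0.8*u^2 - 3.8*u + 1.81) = -4.3758*u^5 - 1.004*u^4 + 7.2608*u^3 + 2.2319*u^2 + 1.798*u - 2.0634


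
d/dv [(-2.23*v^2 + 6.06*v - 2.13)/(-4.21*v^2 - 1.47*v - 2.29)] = (28.7907*v^2 - 7.7212*v - 17.0085)/(17.7241*v^4 + 12.3774*v^3 + 21.4427*v^2 + 6.7326*v + 5.2441)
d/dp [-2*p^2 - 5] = -4*p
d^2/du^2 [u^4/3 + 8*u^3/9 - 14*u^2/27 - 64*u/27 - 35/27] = 4*u^2 + 16*u/3 - 28/27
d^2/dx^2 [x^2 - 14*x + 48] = 2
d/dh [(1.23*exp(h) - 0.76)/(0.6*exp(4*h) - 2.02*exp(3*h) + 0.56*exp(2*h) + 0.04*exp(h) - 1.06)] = (-2.214*exp(4*h) + 6.7932*exp(3*h) - 5.2944*exp(2*h) + 0.8512*exp(h) - 1.2734)*exp(h)/(0.36*exp(8*h) - 2.424*exp(7*h) + 4.7524*exp(6*h) - 2.2144*exp(5*h) - 1.12*exp(4*h) + 4.3272*exp(3*h) - 1.1856*exp(2*h) - 0.0848*exp(h) + 1.1236)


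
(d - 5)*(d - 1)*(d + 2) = d^3 - 4*d^2 - 7*d + 10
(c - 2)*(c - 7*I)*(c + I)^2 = c^4 - 2*c^3 - 5*I*c^3 + 13*c^2 + 10*I*c^2 - 26*c + 7*I*c - 14*I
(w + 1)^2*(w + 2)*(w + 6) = w^4 + 10*w^3 + 29*w^2 + 32*w + 12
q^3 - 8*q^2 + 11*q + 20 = (q - 5)*(q - 4)*(q + 1)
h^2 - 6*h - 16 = (h - 8)*(h + 2)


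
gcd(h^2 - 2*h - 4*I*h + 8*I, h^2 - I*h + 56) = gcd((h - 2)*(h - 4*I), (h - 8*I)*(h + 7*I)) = 1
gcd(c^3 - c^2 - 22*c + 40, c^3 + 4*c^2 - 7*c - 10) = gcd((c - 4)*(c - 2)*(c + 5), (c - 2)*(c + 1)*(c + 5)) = c^2 + 3*c - 10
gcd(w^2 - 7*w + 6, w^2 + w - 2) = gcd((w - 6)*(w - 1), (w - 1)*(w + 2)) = w - 1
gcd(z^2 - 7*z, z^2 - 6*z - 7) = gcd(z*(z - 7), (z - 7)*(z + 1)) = z - 7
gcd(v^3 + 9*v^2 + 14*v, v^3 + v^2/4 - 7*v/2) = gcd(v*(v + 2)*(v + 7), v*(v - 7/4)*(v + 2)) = v^2 + 2*v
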